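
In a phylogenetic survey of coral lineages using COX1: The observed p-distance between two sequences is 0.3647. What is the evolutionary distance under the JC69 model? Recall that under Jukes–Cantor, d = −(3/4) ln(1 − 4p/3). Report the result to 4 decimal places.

d = −(3/4) ln(1 − 4p/3) = −0.75 ln(1 − 0.486267) = −0.75 ln(0.513733)
  = −0.75 × (-0.666052) = 0.499539 substitutions/site.

0.4995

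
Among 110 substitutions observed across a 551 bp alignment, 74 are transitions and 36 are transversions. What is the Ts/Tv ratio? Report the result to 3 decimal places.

2.056

R = 74/36 = 2.055555… ≈ 2.056 (to 3 d.p.).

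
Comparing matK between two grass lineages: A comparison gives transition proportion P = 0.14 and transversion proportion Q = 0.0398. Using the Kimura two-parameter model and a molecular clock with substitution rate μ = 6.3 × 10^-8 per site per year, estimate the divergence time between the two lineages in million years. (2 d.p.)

Under the Kimura two-parameter model, d = −½ ln(1 − 2P − Q) − ¼ ln(1 − 2Q).
1 − 2P − Q = 0.6802, giving −½ ln(0.6802) = 0.192684.
1 − 2Q = 0.9204, giving −¼ ln(0.9204) = 0.020737.
d = 0.192684 + 0.020737 = 0.213421.
Under a molecular clock d = 2μt, so t = d/(2μ) = 0.213421 / (2 × 6.3 × 10^-8) = 1.69 million years.

1.69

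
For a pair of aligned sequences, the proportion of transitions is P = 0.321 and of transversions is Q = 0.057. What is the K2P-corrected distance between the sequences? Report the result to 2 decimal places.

Under the Kimura two-parameter model, d = −½ ln(1 − 2P − Q) − ¼ ln(1 − 2Q).
1 − 2P − Q = 0.301, giving −½ ln(0.301) = 0.600323.
1 − 2Q = 0.886, giving −¼ ln(0.886) = 0.030260.
d = 0.600323 + 0.030260 = 0.630583.

0.63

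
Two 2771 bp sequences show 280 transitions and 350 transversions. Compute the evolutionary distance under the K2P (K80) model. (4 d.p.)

0.2718

P = 280/2771 ≈ 0.101047 and Q = 350/2771 ≈ 0.126308.
Under the Kimura two-parameter model, d = −½ ln(1 − 2P − Q) − ¼ ln(1 − 2Q).
1 − 2P − Q = 0.671598, giving −½ ln(0.671598) = 0.199048.
1 − 2Q = 0.747384, giving −¼ ln(0.747384) = 0.072794.
d = 0.199048 + 0.072794 = 0.271842.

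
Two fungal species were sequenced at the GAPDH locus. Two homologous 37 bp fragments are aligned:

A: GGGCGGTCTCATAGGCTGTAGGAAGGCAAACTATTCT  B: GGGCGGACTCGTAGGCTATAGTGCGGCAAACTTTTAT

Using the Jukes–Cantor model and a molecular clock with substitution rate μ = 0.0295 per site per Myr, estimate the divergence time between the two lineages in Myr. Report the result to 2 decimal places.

4.32

The sequences differ at 8 of 37 sites (7, 11, 18, 22, 23, 24, 33, 36), so p = 8/37 ≈ 0.216216.
d = −(3/4) ln(1 − 4p/3) = −0.75 ln(1 − 0.288288) = −0.75 ln(0.711712)
  = −0.75 × (-0.340082) = 0.255062 substitutions/site.
Under a molecular clock d = 2μt, so t = d/(2μ) = 0.255062 / (2 × 0.0295) = 4.32 Myr.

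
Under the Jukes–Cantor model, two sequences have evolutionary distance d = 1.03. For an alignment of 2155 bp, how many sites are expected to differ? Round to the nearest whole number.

Invert JC69: p = (3/4)(1 − e^(−4d/3)) = 0.75 × (1 − e^(-1.373333)) = 0.75 × (1 − 0.253261) = 0.560054.
Expected differing sites = pL ≈ 0.560054 × 2155 = 1206.91637 ≈ 1207.

1207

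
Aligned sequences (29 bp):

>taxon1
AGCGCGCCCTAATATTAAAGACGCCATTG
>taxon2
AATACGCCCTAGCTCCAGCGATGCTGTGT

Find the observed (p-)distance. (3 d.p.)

The sequences differ at 15 of 29 positions.
p = 15/29 = 0.517241… ≈ 0.517 (to 3 d.p.).

0.517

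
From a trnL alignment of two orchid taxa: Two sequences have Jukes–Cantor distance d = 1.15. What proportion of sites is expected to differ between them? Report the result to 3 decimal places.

p = (3/4)(1 − e^(−4d/3)) = 0.75 × (1 − e^(-1.533333)) = 0.75 × (1 − 0.215815) = 0.588139.

0.588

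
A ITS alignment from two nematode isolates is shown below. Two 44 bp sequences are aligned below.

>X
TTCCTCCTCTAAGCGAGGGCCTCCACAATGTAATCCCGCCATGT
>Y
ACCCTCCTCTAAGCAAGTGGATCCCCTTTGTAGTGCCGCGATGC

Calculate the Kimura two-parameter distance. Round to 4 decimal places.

0.3757

Of 44 sites, 4 differences are transitions and 9 are transversions, so P = 4/44 ≈ 0.090909 and Q = 9/44 ≈ 0.204545.
Under the Kimura two-parameter model, d = −½ ln(1 − 2P − Q) − ¼ ln(1 − 2Q).
1 − 2P − Q = 0.613637, giving −½ ln(0.613637) = 0.244176.
1 − 2Q = 0.59091, giving −¼ ln(0.59091) = 0.131523.
d = 0.244176 + 0.131523 = 0.375699.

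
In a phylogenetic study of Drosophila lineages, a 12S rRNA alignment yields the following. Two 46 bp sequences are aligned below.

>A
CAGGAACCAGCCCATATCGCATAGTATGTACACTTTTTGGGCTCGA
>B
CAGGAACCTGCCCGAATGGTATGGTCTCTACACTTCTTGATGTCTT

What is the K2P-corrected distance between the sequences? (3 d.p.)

0.391

Of 46 sites, 5 differences are transitions and 9 are transversions, so P = 5/46 ≈ 0.108696 and Q = 9/46 ≈ 0.195652.
Under the Kimura two-parameter model, d = −½ ln(1 − 2P − Q) − ¼ ln(1 − 2Q).
1 − 2P − Q = 0.586956, giving −½ ln(0.586956) = 0.266403.
1 − 2Q = 0.608696, giving −¼ ln(0.608696) = 0.124109.
d = 0.266403 + 0.124109 = 0.390512.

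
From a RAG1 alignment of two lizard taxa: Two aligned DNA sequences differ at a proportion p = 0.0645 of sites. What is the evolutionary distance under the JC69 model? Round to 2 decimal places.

0.07

d = −(3/4) ln(1 − 4p/3) = −0.75 ln(1 − 0.086) = −0.75 ln(0.914)
  = −0.75 × (-0.089925) = 0.067444 substitutions/site.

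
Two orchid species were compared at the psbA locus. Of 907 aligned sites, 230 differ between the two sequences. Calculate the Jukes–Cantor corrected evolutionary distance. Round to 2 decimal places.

0.31

p = 230/907 ≈ 0.253583.
d = −(3/4) ln(1 − 4p/3) = −0.75 ln(1 − 0.338111) = −0.75 ln(0.661889)
  = −0.75 × (-0.412657) = 0.309493 substitutions/site.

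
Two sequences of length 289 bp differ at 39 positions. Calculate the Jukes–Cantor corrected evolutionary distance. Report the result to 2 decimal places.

0.15

p = 39/289 ≈ 0.134948.
d = −(3/4) ln(1 − 4p/3) = −0.75 ln(1 − 0.179931) = −0.75 ln(0.820069)
  = −0.75 × (-0.198367) = 0.148775 substitutions/site.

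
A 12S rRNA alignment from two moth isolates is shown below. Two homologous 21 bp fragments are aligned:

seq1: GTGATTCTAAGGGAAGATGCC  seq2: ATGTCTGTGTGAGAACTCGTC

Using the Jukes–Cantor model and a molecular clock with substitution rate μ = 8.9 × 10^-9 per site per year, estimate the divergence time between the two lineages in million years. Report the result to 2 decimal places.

The sequences differ at 11 of 21 sites, so p = 11/21 ≈ 0.52381.
d = −(3/4) ln(1 − 4p/3) = −0.75 ln(1 − 0.698413) = −0.75 ln(0.301587)
  = −0.75 × (-1.198697) = 0.899023 substitutions/site.
Under a molecular clock d = 2μt, so t = d/(2μ) = 0.899023 / (2 × 8.9 × 10^-9) = 50.51 million years.

50.51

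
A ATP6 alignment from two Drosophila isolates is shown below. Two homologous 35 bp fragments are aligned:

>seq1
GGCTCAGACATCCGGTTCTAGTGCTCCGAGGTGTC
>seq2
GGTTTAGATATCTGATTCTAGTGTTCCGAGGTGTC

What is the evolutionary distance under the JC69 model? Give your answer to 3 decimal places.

0.195

The sequences differ at 6 of 35 sites (3, 5, 9, 13, 15, 24), so p = 6/35 ≈ 0.171429.
d = −(3/4) ln(1 − 4p/3) = −0.75 ln(1 − 0.228572) = −0.75 ln(0.771428)
  = −0.75 × (-0.259512) = 0.194634 substitutions/site.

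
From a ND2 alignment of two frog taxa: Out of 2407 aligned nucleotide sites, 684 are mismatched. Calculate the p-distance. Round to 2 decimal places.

0.28

p = 684/2407 = 0.284171… ≈ 0.28 (to 2 d.p.).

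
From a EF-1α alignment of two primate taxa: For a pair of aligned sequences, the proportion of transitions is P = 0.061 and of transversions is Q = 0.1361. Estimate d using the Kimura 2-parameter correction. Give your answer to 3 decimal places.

Under the Kimura two-parameter model, d = −½ ln(1 − 2P − Q) − ¼ ln(1 − 2Q).
1 − 2P − Q = 0.7419, giving −½ ln(0.7419) = 0.149270.
1 − 2Q = 0.7278, giving −¼ ln(0.7278) = 0.079432.
d = 0.149270 + 0.079432 = 0.228702.

0.229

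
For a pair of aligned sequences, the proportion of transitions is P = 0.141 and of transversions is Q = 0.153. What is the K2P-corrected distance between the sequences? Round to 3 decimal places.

Under the Kimura two-parameter model, d = −½ ln(1 − 2P − Q) − ¼ ln(1 − 2Q).
1 − 2P − Q = 0.565, giving −½ ln(0.565) = 0.285465.
1 − 2Q = 0.694, giving −¼ ln(0.694) = 0.091321.
d = 0.285465 + 0.091321 = 0.376786.

0.377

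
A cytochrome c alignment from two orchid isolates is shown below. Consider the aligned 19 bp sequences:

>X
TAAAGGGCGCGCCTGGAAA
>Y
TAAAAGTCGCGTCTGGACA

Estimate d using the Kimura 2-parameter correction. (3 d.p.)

Of 19 sites, 2 differences are transitions and 2 are transversions, so P = 2/19 ≈ 0.105263 and Q = 2/19 ≈ 0.105263.
Under the Kimura two-parameter model, d = −½ ln(1 − 2P − Q) − ¼ ln(1 − 2Q).
1 − 2P − Q = 0.684211, giving −½ ln(0.684211) = 0.189744.
1 − 2Q = 0.789474, giving −¼ ln(0.789474) = 0.059097.
d = 0.189744 + 0.059097 = 0.248841.

0.249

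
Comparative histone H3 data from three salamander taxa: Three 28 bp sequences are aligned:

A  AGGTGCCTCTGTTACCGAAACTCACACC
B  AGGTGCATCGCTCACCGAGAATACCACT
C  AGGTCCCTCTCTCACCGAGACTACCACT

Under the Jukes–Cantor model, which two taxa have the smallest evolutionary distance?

A–B: 9/28 differ, p = 0.321, d = 0.420.
A–C: 7/28 differ, p = 0.250, d = 0.304.
B–C: 4/28 differ, p = 0.143, d = 0.158.
The smallest distance is between B and C.

B and C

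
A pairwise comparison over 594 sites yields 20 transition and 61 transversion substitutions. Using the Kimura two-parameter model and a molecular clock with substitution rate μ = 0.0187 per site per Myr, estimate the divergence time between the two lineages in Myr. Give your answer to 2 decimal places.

P = 20/594 ≈ 0.03367 and Q = 61/594 ≈ 0.102694.
Under the Kimura two-parameter model, d = −½ ln(1 − 2P − Q) − ¼ ln(1 − 2Q).
1 − 2P − Q = 0.829966, giving −½ ln(0.829966) = 0.093185.
1 − 2Q = 0.794612, giving −¼ ln(0.794612) = 0.057475.
d = 0.093185 + 0.057475 = 0.150660.
Under a molecular clock d = 2μt, so t = d/(2μ) = 0.150660 / (2 × 0.0187) = 4.03 Myr.

4.03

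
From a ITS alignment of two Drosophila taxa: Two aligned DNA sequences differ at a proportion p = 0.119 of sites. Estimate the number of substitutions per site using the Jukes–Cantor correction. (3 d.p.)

0.130

d = −(3/4) ln(1 − 4p/3) = −0.75 ln(1 − 0.158667) = −0.75 ln(0.841333)
  = −0.75 × (-0.172768) = 0.129576 substitutions/site.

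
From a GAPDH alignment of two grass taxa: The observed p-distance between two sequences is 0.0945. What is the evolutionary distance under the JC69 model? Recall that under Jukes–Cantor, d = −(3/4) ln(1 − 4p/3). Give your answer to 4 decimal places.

d = −(3/4) ln(1 − 4p/3) = −0.75 ln(1 − 0.126) = −0.75 ln(0.874)
  = −0.75 × (-0.134675) = 0.101006 substitutions/site.

0.1010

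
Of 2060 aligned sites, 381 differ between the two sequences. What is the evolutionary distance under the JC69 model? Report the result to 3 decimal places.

0.212

p = 381/2060 ≈ 0.184951.
d = −(3/4) ln(1 − 4p/3) = −0.75 ln(1 − 0.246601) = −0.75 ln(0.753399)
  = −0.75 × (-0.283160) = 0.212370 substitutions/site.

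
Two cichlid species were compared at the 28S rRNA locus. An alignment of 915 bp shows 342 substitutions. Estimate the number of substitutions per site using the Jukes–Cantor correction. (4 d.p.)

p = 342/915 ≈ 0.37377.
d = −(3/4) ln(1 − 4p/3) = −0.75 ln(1 − 0.49836) = −0.75 ln(0.50164)
  = −0.75 × (-0.689873) = 0.517405 substitutions/site.

0.5174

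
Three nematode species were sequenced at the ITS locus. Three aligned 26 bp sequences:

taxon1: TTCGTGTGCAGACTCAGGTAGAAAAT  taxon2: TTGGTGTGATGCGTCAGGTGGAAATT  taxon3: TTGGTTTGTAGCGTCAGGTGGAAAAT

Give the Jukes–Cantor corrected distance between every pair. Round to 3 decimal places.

d(taxon1,taxon2) = 0.334, d(taxon1,taxon3) = 0.276, d(taxon2,taxon3) = 0.172

taxon1–taxon2: 7/26 sites differ → p ≈ 0.269231, d = −0.75 ln(1 − 0.358975) = 0.333515 ≈ 0.334.
taxon1–taxon3: 6/26 sites differ → p ≈ 0.230769, d = −0.75 ln(1 − 0.307692) = 0.275793 ≈ 0.276.
taxon2–taxon3: 4/26 sites differ → p ≈ 0.153846, d = −0.75 ln(1 − 0.205128) = 0.172181 ≈ 0.172.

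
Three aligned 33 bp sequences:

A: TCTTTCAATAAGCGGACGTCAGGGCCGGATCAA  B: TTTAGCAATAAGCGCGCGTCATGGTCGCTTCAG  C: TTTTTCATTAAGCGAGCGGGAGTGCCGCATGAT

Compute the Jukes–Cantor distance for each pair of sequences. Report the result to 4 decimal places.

A–B: 10/33 sites differ → p ≈ 0.30303, d = −0.75 ln(1 − 0.40404) = 0.388186 ≈ 0.3882.
A–C: 10/33 sites differ → p ≈ 0.30303, d = −0.75 ln(1 − 0.40404) = 0.388186 ≈ 0.3882.
B–C: 12/33 sites differ → p ≈ 0.363636, d = −0.75 ln(1 − 0.484848) = 0.497470 ≈ 0.4975.

d(A,B) = 0.3882, d(A,C) = 0.3882, d(B,C) = 0.4975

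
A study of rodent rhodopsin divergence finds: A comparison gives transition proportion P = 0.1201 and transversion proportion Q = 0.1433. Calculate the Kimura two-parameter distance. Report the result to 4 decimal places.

0.3263

Under the Kimura two-parameter model, d = −½ ln(1 − 2P − Q) − ¼ ln(1 − 2Q).
1 − 2P − Q = 0.6165, giving −½ ln(0.6165) = 0.241848.
1 − 2Q = 0.7134, giving −¼ ln(0.7134) = 0.084428.
d = 0.241848 + 0.084428 = 0.326276.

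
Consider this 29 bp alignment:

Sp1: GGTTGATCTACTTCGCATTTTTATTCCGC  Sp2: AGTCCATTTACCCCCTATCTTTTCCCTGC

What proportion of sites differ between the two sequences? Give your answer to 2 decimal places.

0.45

The sequences differ at 13 of 29 positions.
p = 13/29 = 0.448275… ≈ 0.45 (to 2 d.p.).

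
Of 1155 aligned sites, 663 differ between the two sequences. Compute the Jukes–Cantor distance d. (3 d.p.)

p = 663/1155 ≈ 0.574026.
d = −(3/4) ln(1 − 4p/3) = −0.75 ln(1 − 0.765368) = −0.75 ln(0.234632)
  = −0.75 × (-1.449737) = 1.087303 substitutions/site.

1.087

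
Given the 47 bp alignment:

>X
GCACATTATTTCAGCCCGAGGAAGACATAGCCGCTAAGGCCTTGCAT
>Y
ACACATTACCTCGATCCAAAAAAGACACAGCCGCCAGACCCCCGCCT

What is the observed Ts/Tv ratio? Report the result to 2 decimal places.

Transitions are A↔G and C↔T; transversions are all other mismatches.
Transitions: 15. Transversions: 2.
R = 15/2 = 7.50.

7.50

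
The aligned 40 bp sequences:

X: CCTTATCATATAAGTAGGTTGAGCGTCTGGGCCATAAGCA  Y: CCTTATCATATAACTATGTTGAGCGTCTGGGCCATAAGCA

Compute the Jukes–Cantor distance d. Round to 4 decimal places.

0.0517

The sequences differ at 2 of 40 sites (14, 17), so p = 2/40 = 0.05.
d = −(3/4) ln(1 − 4p/3) = −0.75 ln(1 − 0.066667) = −0.75 ln(0.933333)
  = −0.75 × (-0.068993) = 0.051745 substitutions/site.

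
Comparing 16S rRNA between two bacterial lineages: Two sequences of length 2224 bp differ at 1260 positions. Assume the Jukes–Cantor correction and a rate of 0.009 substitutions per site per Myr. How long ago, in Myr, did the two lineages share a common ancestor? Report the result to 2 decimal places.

58.67

p = 1260/2224 ≈ 0.566547.
d = −(3/4) ln(1 − 4p/3) = −0.75 ln(1 − 0.755396) = −0.75 ln(0.244604)
  = −0.75 × (-1.408115) = 1.056086 substitutions/site.
Under a molecular clock d = 2μt, so t = d/(2μ) = 1.056086 / (2 × 0.009) = 58.67 Myr.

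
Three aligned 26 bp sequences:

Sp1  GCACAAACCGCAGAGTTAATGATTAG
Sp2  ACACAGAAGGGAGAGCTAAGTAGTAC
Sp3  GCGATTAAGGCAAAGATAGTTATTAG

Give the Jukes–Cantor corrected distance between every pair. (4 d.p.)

d(Sp1,Sp2) = 0.5393, d(Sp1,Sp3) = 0.5393, d(Sp2,Sp3) = 0.7166

Sp1–Sp2: 10/26 sites differ → p ≈ 0.384615, d = −0.75 ln(1 − 0.51282) = 0.539341 ≈ 0.5393.
Sp1–Sp3: 10/26 sites differ → p ≈ 0.384615, d = −0.75 ln(1 − 0.51282) = 0.539341 ≈ 0.5393.
Sp2–Sp3: 12/26 sites differ → p ≈ 0.461538, d = −0.75 ln(1 − 0.615384) = 0.716632 ≈ 0.7166.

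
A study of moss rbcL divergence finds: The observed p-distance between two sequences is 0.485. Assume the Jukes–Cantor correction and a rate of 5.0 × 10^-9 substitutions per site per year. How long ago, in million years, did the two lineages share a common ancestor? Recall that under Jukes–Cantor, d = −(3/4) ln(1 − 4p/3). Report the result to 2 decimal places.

78.03

d = −(3/4) ln(1 − 4p/3) = −0.75 ln(1 − 0.646667) = −0.75 ln(0.353333)
  = −0.75 × (-1.040344) = 0.780258 substitutions/site.
Under a molecular clock d = 2μt, so t = d/(2μ) = 0.780258 / (2 × 5.0 × 10^-9) = 78.03 million years.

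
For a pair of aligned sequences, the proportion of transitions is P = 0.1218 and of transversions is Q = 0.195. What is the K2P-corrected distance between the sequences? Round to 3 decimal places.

Under the Kimura two-parameter model, d = −½ ln(1 − 2P − Q) − ¼ ln(1 − 2Q).
1 − 2P − Q = 0.5614, giving −½ ln(0.5614) = 0.288661.
1 − 2Q = 0.61, giving −¼ ln(0.61) = 0.123574.
d = 0.288661 + 0.123574 = 0.412235.

0.412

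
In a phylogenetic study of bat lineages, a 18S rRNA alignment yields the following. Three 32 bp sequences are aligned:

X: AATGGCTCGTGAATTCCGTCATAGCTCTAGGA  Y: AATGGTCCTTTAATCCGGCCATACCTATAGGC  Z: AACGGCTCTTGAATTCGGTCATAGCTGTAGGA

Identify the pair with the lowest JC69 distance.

X and Z

X–Y: 10/32 differ, p = 0.313, d = 0.404.
X–Z: 4/32 differ, p = 0.125, d = 0.137.
Y–Z: 9/32 differ, p = 0.281, d = 0.353.
The smallest distance is between X and Z.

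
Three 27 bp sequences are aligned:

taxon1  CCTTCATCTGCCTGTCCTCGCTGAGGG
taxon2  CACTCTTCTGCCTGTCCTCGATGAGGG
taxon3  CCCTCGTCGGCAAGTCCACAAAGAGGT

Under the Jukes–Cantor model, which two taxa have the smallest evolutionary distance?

taxon1–taxon2: 4/27 differ, p = 0.148, d = 0.165.
taxon1–taxon3: 10/27 differ, p = 0.370, d = 0.511.
taxon2–taxon3: 9/27 differ, p = 0.333, d = 0.441.
The smallest distance is between taxon1 and taxon2.

taxon1 and taxon2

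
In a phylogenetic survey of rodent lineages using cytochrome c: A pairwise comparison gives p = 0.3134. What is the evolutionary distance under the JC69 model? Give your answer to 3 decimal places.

0.406

d = −(3/4) ln(1 − 4p/3) = −0.75 ln(1 − 0.417867) = −0.75 ln(0.582133)
  = −0.75 × (-0.541056) = 0.405792 substitutions/site.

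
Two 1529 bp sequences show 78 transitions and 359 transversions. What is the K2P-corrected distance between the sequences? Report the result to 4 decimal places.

P = 78/1529 ≈ 0.051014 and Q = 359/1529 ≈ 0.234794.
Under the Kimura two-parameter model, d = −½ ln(1 − 2P − Q) − ¼ ln(1 − 2Q).
1 − 2P − Q = 0.663178, giving −½ ln(0.663178) = 0.205356.
1 − 2Q = 0.530412, giving −¼ ln(0.530412) = 0.158525.
d = 0.205356 + 0.158525 = 0.363881.

0.3639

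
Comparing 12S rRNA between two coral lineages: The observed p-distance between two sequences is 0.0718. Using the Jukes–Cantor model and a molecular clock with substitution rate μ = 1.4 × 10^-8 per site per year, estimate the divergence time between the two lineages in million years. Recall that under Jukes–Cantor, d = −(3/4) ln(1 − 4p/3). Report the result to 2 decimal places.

2.70

d = −(3/4) ln(1 − 4p/3) = −0.75 ln(1 − 0.095733) = −0.75 ln(0.904267)
  = −0.75 × (-0.100631) = 0.075473 substitutions/site.
Under a molecular clock d = 2μt, so t = d/(2μ) = 0.075473 / (2 × 1.4 × 10^-8) = 2.70 million years.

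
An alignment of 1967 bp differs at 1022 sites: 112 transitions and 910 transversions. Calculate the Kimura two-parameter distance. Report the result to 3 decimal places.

P = 112/1967 ≈ 0.05694 and Q = 910/1967 ≈ 0.462633.
Under the Kimura two-parameter model, d = −½ ln(1 − 2P − Q) − ¼ ln(1 − 2Q).
1 − 2P − Q = 0.423487, giving −½ ln(0.423487) = 0.429616.
1 − 2Q = 0.074734, giving −¼ ln(0.074734) = 0.648455.
d = 0.429616 + 0.648455 = 1.078071.

1.078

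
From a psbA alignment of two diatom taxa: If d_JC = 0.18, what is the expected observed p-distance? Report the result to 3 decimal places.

0.160

p = (3/4)(1 − e^(−4d/3)) = 0.75 × (1 − e^(-0.24)) = 0.75 × (1 − 0.786628) = 0.160029.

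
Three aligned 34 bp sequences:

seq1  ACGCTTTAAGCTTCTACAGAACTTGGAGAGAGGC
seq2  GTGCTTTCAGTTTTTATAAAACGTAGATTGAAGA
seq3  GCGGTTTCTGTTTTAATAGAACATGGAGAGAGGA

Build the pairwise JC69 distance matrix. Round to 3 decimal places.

seq1–seq2: 13/34 sites differ → p ≈ 0.382353, d = −0.75 ln(1 − 0.509804) = 0.534712 ≈ 0.535.
seq1–seq3: 10/34 sites differ → p ≈ 0.294118, d = −0.75 ln(1 − 0.392157) = 0.373379 ≈ 0.373.
seq2–seq3: 10/34 sites differ → p ≈ 0.294118, d = −0.75 ln(1 − 0.392157) = 0.373379 ≈ 0.373.

d(seq1,seq2) = 0.535, d(seq1,seq3) = 0.373, d(seq2,seq3) = 0.373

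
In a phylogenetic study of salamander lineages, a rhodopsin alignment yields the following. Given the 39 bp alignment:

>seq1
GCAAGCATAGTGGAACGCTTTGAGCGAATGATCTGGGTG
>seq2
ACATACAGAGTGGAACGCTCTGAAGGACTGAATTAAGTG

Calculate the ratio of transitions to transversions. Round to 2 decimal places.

1.40

Transitions are A↔G and C↔T; transversions are all other mismatches.
Transitions: 7. Transversions: 5.
R = 7/5 = 1.40.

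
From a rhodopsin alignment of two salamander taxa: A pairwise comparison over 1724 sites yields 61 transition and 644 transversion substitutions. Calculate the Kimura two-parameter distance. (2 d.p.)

0.64

P = 61/1724 ≈ 0.035383 and Q = 644/1724 ≈ 0.37355.
Under the Kimura two-parameter model, d = −½ ln(1 − 2P − Q) − ¼ ln(1 − 2Q).
1 − 2P − Q = 0.555684, giving −½ ln(0.555684) = 0.293778.
1 − 2Q = 0.2529, giving −¼ ln(0.2529) = 0.343690.
d = 0.293778 + 0.343690 = 0.637468.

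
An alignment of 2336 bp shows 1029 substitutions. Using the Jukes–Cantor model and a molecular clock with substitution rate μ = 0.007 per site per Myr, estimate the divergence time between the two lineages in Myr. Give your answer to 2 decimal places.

p = 1029/2336 ≈ 0.440497.
d = −(3/4) ln(1 − 4p/3) = −0.75 ln(1 − 0.587329) = −0.75 ln(0.412671)
  = −0.75 × (-0.885105) = 0.663829 substitutions/site.
Under a molecular clock d = 2μt, so t = d/(2μ) = 0.663829 / (2 × 0.007) = 47.42 Myr.

47.42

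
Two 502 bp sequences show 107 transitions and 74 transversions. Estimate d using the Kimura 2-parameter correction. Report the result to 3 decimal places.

0.514

P = 107/502 ≈ 0.213147 and Q = 74/502 ≈ 0.14741.
Under the Kimura two-parameter model, d = −½ ln(1 − 2P − Q) − ¼ ln(1 − 2Q).
1 − 2P − Q = 0.426296, giving −½ ln(0.426296) = 0.426311.
1 − 2Q = 0.70518, giving −¼ ln(0.70518) = 0.087326.
d = 0.426311 + 0.087326 = 0.513637.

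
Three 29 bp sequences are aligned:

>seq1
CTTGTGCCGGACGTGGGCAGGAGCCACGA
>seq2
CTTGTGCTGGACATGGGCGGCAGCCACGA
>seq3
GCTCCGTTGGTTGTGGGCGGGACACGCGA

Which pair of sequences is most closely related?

seq1 and seq2

seq1–seq2: 4/29 differ, p = 0.138, d = 0.152.
seq1–seq3: 12/29 differ, p = 0.414, d = 0.602.
seq2–seq3: 12/29 differ, p = 0.414, d = 0.602.
The smallest distance is between seq1 and seq2.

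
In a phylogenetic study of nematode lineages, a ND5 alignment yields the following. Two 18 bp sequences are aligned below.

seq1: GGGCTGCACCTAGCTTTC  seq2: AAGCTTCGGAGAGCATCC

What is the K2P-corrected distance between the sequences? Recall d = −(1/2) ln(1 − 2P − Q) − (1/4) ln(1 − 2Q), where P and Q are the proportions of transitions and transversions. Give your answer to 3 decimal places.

0.843

Of 18 sites, 4 differences are transitions and 5 are transversions, so P = 4/18 ≈ 0.222222 and Q = 5/18 ≈ 0.277778.
Under the Kimura two-parameter model, d = −½ ln(1 − 2P − Q) − ¼ ln(1 − 2Q).
1 − 2P − Q = 0.277778, giving −½ ln(0.277778) = 0.640467.
1 − 2Q = 0.444444, giving −¼ ln(0.444444) = 0.202733.
d = 0.640467 + 0.202733 = 0.843200.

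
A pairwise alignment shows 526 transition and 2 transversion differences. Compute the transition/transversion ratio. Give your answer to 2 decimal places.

263.00

R = 526/2 = 263.00.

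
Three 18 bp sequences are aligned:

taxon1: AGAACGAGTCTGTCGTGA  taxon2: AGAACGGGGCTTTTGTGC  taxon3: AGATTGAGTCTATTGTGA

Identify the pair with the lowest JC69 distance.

taxon1 and taxon3

taxon1–taxon2: 5/18 differ, p = 0.278, d = 0.347.
taxon1–taxon3: 4/18 differ, p = 0.222, d = 0.264.
taxon2–taxon3: 6/18 differ, p = 0.333, d = 0.441.
The smallest distance is between taxon1 and taxon3.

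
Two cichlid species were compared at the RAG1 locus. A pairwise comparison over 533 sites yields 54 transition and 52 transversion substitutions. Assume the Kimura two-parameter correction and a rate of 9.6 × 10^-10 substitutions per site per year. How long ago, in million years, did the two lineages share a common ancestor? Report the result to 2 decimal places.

P = 54/533 ≈ 0.101313 and Q = 52/533 ≈ 0.097561.
Under the Kimura two-parameter model, d = −½ ln(1 − 2P − Q) − ¼ ln(1 − 2Q).
1 − 2P − Q = 0.699813, giving −½ ln(0.699813) = 0.178471.
1 − 2Q = 0.804878, giving −¼ ln(0.804878) = 0.054266.
d = 0.178471 + 0.054266 = 0.232737.
Under a molecular clock d = 2μt, so t = d/(2μ) = 0.232737 / (2 × 9.6 × 10^-10) = 121.22 million years.

121.22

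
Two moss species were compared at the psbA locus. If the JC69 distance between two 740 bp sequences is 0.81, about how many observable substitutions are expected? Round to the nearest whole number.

Invert JC69: p = (3/4)(1 − e^(−4d/3)) = 0.75 × (1 − e^(-1.08)) = 0.75 × (1 − 0.339596) = 0.495303.
Expected differing sites = pL ≈ 0.495303 × 740 = 366.52422 ≈ 367.

367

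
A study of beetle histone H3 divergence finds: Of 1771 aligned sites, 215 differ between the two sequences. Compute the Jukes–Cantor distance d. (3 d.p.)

0.132

p = 215/1771 ≈ 0.1214.
d = −(3/4) ln(1 − 4p/3) = −0.75 ln(1 − 0.161867) = −0.75 ln(0.838133)
  = −0.75 × (-0.176578) = 0.132434 substitutions/site.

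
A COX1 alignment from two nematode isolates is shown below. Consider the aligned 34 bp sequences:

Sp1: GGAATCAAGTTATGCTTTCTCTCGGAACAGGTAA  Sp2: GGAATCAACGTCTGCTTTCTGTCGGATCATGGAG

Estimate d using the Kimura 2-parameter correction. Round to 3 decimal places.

0.286

Of 34 sites, 1 differences are transitions and 7 are transversions, so P = 1/34 ≈ 0.029412 and Q = 7/34 ≈ 0.205882.
Under the Kimura two-parameter model, d = −½ ln(1 − 2P − Q) − ¼ ln(1 − 2Q).
1 − 2P − Q = 0.735294, giving −½ ln(0.735294) = 0.153742.
1 − 2Q = 0.588236, giving −¼ ln(0.588236) = 0.132657.
d = 0.153742 + 0.132657 = 0.286399.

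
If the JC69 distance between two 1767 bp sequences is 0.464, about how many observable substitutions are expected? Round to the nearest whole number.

611

Invert JC69: p = (3/4)(1 − e^(−4d/3)) = 0.75 × (1 − e^(-0.618667)) = 0.75 × (1 − 0.538662) = 0.346004.
Expected differing sites = pL ≈ 0.346004 × 1767 = 611.389068 ≈ 611.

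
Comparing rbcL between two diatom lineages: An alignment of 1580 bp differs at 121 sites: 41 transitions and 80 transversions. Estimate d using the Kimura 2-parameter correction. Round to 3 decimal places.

P = 41/1580 ≈ 0.025949 and Q = 80/1580 ≈ 0.050633.
Under the Kimura two-parameter model, d = −½ ln(1 − 2P − Q) − ¼ ln(1 − 2Q).
1 − 2P − Q = 0.897469, giving −½ ln(0.897469) = 0.054088.
1 − 2Q = 0.898734, giving −¼ ln(0.898734) = 0.026692.
d = 0.054088 + 0.026692 = 0.080780.

0.081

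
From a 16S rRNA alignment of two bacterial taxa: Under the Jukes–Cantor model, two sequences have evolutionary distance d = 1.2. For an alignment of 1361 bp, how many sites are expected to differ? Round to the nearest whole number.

Invert JC69: p = (3/4)(1 − e^(−4d/3)) = 0.75 × (1 − e^(-1.6)) = 0.75 × (1 − 0.201897) = 0.598577.
Expected differing sites = pL ≈ 0.598577 × 1361 = 814.663297 ≈ 815.

815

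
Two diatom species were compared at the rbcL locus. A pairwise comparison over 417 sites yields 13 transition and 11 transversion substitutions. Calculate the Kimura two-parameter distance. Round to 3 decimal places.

P = 13/417 ≈ 0.031175 and Q = 11/417 ≈ 0.026379.
Under the Kimura two-parameter model, d = −½ ln(1 − 2P − Q) − ¼ ln(1 − 2Q).
1 − 2P − Q = 0.911271, giving −½ ln(0.911271) = 0.046457.
1 − 2Q = 0.947242, giving −¼ ln(0.947242) = 0.013550.
d = 0.046457 + 0.013550 = 0.060007.

0.060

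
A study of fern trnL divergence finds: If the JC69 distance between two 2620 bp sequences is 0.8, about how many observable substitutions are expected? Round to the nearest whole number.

Invert JC69: p = (3/4)(1 − e^(−4d/3)) = 0.75 × (1 − e^(-1.066667)) = 0.75 × (1 − 0.344154) = 0.491885.
Expected differing sites = pL ≈ 0.491885 × 2620 = 1288.7387 ≈ 1289.

1289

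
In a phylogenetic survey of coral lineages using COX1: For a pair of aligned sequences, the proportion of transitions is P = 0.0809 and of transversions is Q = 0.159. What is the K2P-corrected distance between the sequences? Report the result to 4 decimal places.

0.2891

Under the Kimura two-parameter model, d = −½ ln(1 − 2P − Q) − ¼ ln(1 − 2Q).
1 − 2P − Q = 0.6792, giving −½ ln(0.6792) = 0.193420.
1 − 2Q = 0.682, giving −¼ ln(0.682) = 0.095681.
d = 0.193420 + 0.095681 = 0.289101.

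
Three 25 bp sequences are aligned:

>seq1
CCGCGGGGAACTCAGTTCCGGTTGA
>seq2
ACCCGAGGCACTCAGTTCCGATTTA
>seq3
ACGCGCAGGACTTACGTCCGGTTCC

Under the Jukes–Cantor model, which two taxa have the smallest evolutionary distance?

seq1–seq2: 6/25 differ, p = 0.240, d = 0.289.
seq1–seq3: 9/25 differ, p = 0.360, d = 0.490.
seq2–seq3: 10/25 differ, p = 0.400, d = 0.572.
The smallest distance is between seq1 and seq2.

seq1 and seq2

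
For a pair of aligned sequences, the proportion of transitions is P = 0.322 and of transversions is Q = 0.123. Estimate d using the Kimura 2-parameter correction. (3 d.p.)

0.799

Under the Kimura two-parameter model, d = −½ ln(1 − 2P − Q) − ¼ ln(1 − 2Q).
1 − 2P − Q = 0.233, giving −½ ln(0.233) = 0.728358.
1 − 2Q = 0.754, giving −¼ ln(0.754) = 0.070591.
d = 0.728358 + 0.070591 = 0.798949.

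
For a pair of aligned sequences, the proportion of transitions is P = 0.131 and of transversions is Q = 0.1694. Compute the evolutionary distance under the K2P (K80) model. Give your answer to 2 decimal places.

0.39

Under the Kimura two-parameter model, d = −½ ln(1 − 2P − Q) − ¼ ln(1 − 2Q).
1 − 2P − Q = 0.5686, giving −½ ln(0.5686) = 0.282289.
1 − 2Q = 0.6612, giving −¼ ln(0.6612) = 0.103425.
d = 0.282289 + 0.103425 = 0.385714.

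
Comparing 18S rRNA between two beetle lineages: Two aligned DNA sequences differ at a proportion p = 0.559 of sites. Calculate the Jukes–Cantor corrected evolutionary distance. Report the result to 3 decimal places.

1.026

d = −(3/4) ln(1 − 4p/3) = −0.75 ln(1 − 0.745333) = −0.75 ln(0.254667)
  = −0.75 × (-1.367798) = 1.025849 substitutions/site.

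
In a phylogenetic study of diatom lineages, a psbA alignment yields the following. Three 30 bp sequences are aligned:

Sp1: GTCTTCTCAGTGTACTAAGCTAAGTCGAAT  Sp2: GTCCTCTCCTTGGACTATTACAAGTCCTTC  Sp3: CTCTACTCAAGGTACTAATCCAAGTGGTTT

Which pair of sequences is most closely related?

Sp1 and Sp3

Sp1–Sp2: 12/30 differ, p = 0.400, d = 0.572.
Sp1–Sp3: 9/30 differ, p = 0.300, d = 0.383.
Sp2–Sp3: 12/30 differ, p = 0.400, d = 0.572.
The smallest distance is between Sp1 and Sp3.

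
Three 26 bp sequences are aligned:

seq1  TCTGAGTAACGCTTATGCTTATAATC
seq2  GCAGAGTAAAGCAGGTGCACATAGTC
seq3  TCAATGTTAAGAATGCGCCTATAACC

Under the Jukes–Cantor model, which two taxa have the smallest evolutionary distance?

seq1 and seq2

seq1–seq2: 9/26 differ, p = 0.346, d = 0.464.
seq1–seq3: 11/26 differ, p = 0.423, d = 0.623.
seq2–seq3: 11/26 differ, p = 0.423, d = 0.623.
The smallest distance is between seq1 and seq2.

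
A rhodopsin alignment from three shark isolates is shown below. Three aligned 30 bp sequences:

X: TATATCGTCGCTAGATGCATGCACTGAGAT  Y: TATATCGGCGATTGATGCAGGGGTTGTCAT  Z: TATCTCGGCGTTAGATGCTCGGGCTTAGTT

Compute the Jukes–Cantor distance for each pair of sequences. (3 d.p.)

X–Y: 9/30 sites differ → p = 0.3, d = −0.75 ln(1 − 0.4) = 0.383119 ≈ 0.383.
X–Z: 9/30 sites differ → p = 0.3, d = −0.75 ln(1 − 0.4) = 0.383119 ≈ 0.383.
Y–Z: 10/30 sites differ → p ≈ 0.333333, d = −0.75 ln(1 − 0.444444) = 0.440839 ≈ 0.441.

d(X,Y) = 0.383, d(X,Z) = 0.383, d(Y,Z) = 0.441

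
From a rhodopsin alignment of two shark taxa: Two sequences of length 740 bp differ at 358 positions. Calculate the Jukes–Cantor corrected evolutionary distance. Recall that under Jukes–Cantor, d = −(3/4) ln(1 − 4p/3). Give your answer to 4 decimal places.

p = 358/740 ≈ 0.483784.
d = −(3/4) ln(1 − 4p/3) = −0.75 ln(1 − 0.645045) = −0.75 ln(0.354955)
  = −0.75 × (-1.035764) = 0.776823 substitutions/site.

0.7768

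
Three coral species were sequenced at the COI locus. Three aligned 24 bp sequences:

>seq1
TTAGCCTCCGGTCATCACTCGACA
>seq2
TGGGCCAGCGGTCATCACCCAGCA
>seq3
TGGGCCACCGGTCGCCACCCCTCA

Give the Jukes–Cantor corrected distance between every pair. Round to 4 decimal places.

d(seq1,seq2) = 0.3694, d(seq1,seq3) = 0.4408, d(seq2,seq3) = 0.2441

seq1–seq2: 7/24 sites differ → p ≈ 0.291667, d = −0.75 ln(1 − 0.388889) = 0.369358 ≈ 0.3694.
seq1–seq3: 8/24 sites differ → p ≈ 0.333333, d = −0.75 ln(1 − 0.444444) = 0.440839 ≈ 0.4408.
seq2–seq3: 5/24 sites differ → p ≈ 0.208333, d = −0.75 ln(1 − 0.277777) = 0.244066 ≈ 0.2441.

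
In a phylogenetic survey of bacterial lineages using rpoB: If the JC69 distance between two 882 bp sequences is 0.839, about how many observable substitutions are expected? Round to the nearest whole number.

Invert JC69: p = (3/4)(1 − e^(−4d/3)) = 0.75 × (1 − e^(-1.118667)) = 0.75 × (1 − 0.326715) = 0.504964.
Expected differing sites = pL ≈ 0.504964 × 882 = 445.378248 ≈ 445.

445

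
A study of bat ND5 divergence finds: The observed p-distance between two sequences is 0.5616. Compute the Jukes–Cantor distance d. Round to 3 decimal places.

1.036

d = −(3/4) ln(1 − 4p/3) = −0.75 ln(1 − 0.7488) = −0.75 ln(0.2512)
  = −0.75 × (-1.381506) = 1.036130 substitutions/site.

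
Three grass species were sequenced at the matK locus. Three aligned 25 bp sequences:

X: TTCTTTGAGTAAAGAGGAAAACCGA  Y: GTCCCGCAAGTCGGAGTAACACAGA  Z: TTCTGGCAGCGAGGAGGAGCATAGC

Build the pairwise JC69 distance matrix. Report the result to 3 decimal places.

d(X,Y) = 0.886, d(X,Z) = 0.663, d(Y,Z) = 0.663

X–Y: 13/25 sites differ → p = 0.52, d = −0.75 ln(1 − 0.693333) = 0.886495 ≈ 0.886.
X–Z: 11/25 sites differ → p = 0.44, d = −0.75 ln(1 − 0.586667) = 0.662626 ≈ 0.663.
Y–Z: 11/25 sites differ → p = 0.44, d = −0.75 ln(1 − 0.586667) = 0.662626 ≈ 0.663.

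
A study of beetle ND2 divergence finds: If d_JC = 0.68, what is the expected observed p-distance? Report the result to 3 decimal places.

0.447

p = (3/4)(1 − e^(−4d/3)) = 0.75 × (1 − e^(-0.906667)) = 0.75 × (1 − 0.403868) = 0.447099.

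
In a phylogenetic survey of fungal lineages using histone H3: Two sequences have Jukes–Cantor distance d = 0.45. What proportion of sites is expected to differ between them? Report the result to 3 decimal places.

p = (3/4)(1 − e^(−4d/3)) = 0.75 × (1 − e^(-0.6)) = 0.75 × (1 − 0.548812) = 0.338391.

0.338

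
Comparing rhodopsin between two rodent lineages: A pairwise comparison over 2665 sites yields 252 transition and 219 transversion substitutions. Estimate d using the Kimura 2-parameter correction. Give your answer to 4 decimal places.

P = 252/2665 ≈ 0.094559 and Q = 219/2665 ≈ 0.082176.
Under the Kimura two-parameter model, d = −½ ln(1 − 2P − Q) − ¼ ln(1 − 2Q).
1 − 2P − Q = 0.728706, giving −½ ln(0.728706) = 0.158242.
1 − 2Q = 0.835648, giving −¼ ln(0.835648) = 0.044887.
d = 0.158242 + 0.044887 = 0.203129.

0.2031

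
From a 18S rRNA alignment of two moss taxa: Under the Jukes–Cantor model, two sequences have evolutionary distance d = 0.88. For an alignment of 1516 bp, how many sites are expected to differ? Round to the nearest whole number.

Invert JC69: p = (3/4)(1 − e^(−4d/3)) = 0.75 × (1 − e^(-1.173333)) = 0.75 × (1 − 0.309334) = 0.518000.
Expected differing sites = pL ≈ 0.518000 × 1516 = 785.288 ≈ 785.

785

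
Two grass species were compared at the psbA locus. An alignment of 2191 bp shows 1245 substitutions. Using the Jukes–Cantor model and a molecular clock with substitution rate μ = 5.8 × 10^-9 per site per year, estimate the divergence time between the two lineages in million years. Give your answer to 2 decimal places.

p = 1245/2191 ≈ 0.568234.
d = −(3/4) ln(1 − 4p/3) = −0.75 ln(1 − 0.757645) = −0.75 ln(0.242355)
  = −0.75 × (-1.417352) = 1.063014 substitutions/site.
Under a molecular clock d = 2μt, so t = d/(2μ) = 1.063014 / (2 × 5.8 × 10^-9) = 91.64 million years.

91.64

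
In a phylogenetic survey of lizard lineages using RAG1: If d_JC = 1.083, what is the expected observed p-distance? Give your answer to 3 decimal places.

p = (3/4)(1 − e^(−4d/3)) = 0.75 × (1 − e^(-1.444)) = 0.75 × (1 − 0.235982) = 0.573014.

0.573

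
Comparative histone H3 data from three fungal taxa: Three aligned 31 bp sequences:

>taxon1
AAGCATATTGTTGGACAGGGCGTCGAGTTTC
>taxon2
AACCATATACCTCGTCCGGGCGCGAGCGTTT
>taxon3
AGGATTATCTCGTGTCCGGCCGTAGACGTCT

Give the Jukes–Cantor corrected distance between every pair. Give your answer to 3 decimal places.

taxon1–taxon2: 14/31 sites differ → p ≈ 0.451613, d = −0.75 ln(1 − 0.602151) = 0.691262 ≈ 0.691.
taxon1–taxon3: 16/31 sites differ → p ≈ 0.516129, d = −0.75 ln(1 − 0.688172) = 0.873978 ≈ 0.874.
taxon2–taxon3: 14/31 sites differ → p ≈ 0.451613, d = −0.75 ln(1 − 0.602151) = 0.691262 ≈ 0.691.

d(taxon1,taxon2) = 0.691, d(taxon1,taxon3) = 0.874, d(taxon2,taxon3) = 0.691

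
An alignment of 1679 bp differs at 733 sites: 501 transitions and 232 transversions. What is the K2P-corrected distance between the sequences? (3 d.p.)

P = 501/1679 ≈ 0.298392 and Q = 232/1679 ≈ 0.138177.
Under the Kimura two-parameter model, d = −½ ln(1 − 2P − Q) − ¼ ln(1 − 2Q).
1 − 2P − Q = 0.265039, giving −½ ln(0.265039) = 0.663939.
1 − 2Q = 0.723646, giving −¼ ln(0.723646) = 0.080863.
d = 0.663939 + 0.080863 = 0.744802.

0.745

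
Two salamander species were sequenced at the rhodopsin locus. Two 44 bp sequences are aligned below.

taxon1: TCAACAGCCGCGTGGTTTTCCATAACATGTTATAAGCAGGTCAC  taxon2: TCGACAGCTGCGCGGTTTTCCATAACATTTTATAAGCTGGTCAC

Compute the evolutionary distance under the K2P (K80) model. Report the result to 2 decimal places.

Of 44 sites, 3 differences are transitions and 2 are transversions, so P = 3/44 ≈ 0.068182 and Q = 2/44 ≈ 0.045455.
Under the Kimura two-parameter model, d = −½ ln(1 − 2P − Q) − ¼ ln(1 − 2Q).
1 − 2P − Q = 0.818181, giving −½ ln(0.818181) = 0.100336.
1 − 2Q = 0.90909, giving −¼ ln(0.90909) = 0.023828.
d = 0.100336 + 0.023828 = 0.124164.

0.12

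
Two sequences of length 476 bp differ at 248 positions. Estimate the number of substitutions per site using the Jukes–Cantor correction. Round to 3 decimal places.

0.890

p = 248/476 ≈ 0.521008.
d = −(3/4) ln(1 − 4p/3) = −0.75 ln(1 − 0.694677) = −0.75 ln(0.305323)
  = −0.75 × (-1.186385) = 0.889789 substitutions/site.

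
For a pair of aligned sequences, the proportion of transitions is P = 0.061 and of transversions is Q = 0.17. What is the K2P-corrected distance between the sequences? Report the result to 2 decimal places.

0.28

Under the Kimura two-parameter model, d = −½ ln(1 − 2P − Q) − ¼ ln(1 − 2Q).
1 − 2P − Q = 0.708, giving −½ ln(0.708) = 0.172656.
1 − 2Q = 0.66, giving −¼ ln(0.66) = 0.103879.
d = 0.172656 + 0.103879 = 0.276535.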